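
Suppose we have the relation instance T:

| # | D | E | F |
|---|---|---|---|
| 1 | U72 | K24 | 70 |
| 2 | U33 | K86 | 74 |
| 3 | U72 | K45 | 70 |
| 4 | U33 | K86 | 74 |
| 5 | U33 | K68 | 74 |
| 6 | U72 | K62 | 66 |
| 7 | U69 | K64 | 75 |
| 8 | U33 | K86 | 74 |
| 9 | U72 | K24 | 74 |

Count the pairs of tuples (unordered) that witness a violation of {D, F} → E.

4

(D=U72, F=70): violating pairs (1,3) — 1 pair.
(D=U33, F=74): violating pairs (2,5), (4,5), (5,8) — 3 pairs.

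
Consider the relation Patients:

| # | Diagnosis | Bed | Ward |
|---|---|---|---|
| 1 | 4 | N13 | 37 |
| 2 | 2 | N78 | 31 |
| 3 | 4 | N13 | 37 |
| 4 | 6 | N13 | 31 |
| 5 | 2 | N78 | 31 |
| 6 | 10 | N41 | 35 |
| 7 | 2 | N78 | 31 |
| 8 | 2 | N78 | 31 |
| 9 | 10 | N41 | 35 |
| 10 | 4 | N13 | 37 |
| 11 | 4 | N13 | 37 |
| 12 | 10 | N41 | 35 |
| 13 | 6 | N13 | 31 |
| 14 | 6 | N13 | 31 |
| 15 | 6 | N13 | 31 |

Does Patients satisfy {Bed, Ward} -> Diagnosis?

Yes

(Bed=N13, Ward=37): rows 1, 3, 10, 11 → Diagnosis = 4, 4, 4, 4 ✓
(Bed=N78, Ward=31): rows 2, 5, 7, 8 → Diagnosis = 2, 2, 2, 2 ✓
(Bed=N13, Ward=31): rows 4, 13, 14, 15 → Diagnosis = 6, 6, 6, 6 ✓
(Bed=N41, Ward=35): rows 6, 9, 12 → Diagnosis = 10, 10, 10 ✓
Every {Bed, Ward} value is associated with a single Diagnosis value, so {Bed, Ward} -> Diagnosis holds.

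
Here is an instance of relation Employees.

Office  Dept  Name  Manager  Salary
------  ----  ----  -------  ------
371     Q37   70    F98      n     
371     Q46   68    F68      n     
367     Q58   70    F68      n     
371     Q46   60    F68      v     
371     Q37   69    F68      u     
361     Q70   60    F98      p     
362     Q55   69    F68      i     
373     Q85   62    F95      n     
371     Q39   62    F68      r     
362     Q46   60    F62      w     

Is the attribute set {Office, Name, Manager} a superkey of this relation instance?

Yes

All 10 rows have distinct {Office, Name, Manager} values, so {Office, Name, Manager} → (all attributes) holds and {Office, Name, Manager} is a superkey.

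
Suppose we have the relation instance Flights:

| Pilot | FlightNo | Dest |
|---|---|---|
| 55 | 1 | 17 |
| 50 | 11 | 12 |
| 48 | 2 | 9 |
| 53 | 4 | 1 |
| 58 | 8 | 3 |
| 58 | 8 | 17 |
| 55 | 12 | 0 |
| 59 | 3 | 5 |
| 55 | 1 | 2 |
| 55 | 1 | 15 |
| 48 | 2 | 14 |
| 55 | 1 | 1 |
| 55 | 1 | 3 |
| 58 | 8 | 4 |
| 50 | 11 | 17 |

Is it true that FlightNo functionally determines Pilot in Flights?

Yes

FlightNo=1: 5 rows → Pilot = 55, 55, 55, 55, 55 ✓
FlightNo=11: 2 rows → Pilot = 50, 50 ✓
FlightNo=2: 2 rows → Pilot = 48, 48 ✓
FlightNo=4: 1 row → Pilot = 53 ✓
FlightNo=8: 3 rows → Pilot = 58, 58, 58 ✓
FlightNo=12: 1 row → Pilot = 55 ✓
FlightNo=3: 1 row → Pilot = 59 ✓
Every FlightNo value is associated with a single Pilot value, so FlightNo → Pilot holds.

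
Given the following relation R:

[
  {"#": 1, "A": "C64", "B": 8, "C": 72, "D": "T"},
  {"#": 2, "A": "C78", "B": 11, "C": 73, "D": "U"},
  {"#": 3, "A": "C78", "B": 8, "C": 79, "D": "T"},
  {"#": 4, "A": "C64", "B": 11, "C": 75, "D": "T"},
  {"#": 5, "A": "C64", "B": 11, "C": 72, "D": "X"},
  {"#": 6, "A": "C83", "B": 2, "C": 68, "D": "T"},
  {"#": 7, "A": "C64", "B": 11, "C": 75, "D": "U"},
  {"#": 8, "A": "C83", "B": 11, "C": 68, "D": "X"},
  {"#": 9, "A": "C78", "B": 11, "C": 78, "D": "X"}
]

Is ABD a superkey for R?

Yes

All 9 rows have distinct ABD values, so ABD → (all attributes) holds and ABD is a superkey.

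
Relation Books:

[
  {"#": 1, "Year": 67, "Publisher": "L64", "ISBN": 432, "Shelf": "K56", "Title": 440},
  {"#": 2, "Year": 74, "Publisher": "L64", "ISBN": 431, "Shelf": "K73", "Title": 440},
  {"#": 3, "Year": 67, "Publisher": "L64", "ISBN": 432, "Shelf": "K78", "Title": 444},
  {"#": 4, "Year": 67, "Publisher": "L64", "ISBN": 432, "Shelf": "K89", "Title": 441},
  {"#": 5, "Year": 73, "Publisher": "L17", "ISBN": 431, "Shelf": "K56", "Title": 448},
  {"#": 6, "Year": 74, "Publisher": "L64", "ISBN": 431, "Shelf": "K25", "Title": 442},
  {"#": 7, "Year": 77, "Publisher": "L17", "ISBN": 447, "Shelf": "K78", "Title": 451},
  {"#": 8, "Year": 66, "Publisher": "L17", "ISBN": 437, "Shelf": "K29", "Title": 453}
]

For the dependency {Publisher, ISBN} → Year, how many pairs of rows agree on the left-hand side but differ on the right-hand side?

(Publisher=L64, ISBN=432): all 3 rows agree on Year — 0 pairs.
(Publisher=L64, ISBN=431): all 2 rows agree on Year — 0 pairs.

0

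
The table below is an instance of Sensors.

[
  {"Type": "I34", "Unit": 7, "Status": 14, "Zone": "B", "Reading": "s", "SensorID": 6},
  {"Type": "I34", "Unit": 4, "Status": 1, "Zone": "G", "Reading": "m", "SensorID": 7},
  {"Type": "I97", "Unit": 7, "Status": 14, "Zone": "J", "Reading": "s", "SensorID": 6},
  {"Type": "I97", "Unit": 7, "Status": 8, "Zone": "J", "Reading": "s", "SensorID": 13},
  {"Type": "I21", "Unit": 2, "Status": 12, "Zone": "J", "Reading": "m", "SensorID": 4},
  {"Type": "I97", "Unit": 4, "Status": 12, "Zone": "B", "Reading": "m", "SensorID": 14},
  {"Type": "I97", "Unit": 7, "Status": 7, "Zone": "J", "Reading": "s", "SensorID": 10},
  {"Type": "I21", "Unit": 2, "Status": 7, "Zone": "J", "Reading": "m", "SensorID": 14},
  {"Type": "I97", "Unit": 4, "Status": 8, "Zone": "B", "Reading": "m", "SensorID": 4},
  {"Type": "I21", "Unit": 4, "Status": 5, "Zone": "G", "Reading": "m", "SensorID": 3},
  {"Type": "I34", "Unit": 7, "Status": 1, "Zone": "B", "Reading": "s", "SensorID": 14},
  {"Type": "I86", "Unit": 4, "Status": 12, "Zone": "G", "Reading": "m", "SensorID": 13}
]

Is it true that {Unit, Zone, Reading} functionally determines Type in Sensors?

No

(Unit=7, Zone=B, Reading=s): 2 rows → Type = I34, I34 ✓
(Unit=4, Zone=G, Reading=m): 3 rows → Type takes values {I34, I21, I86} — violation
(Unit=7, Zone=J, Reading=s): 3 rows → Type = I97, I97, I97 ✓
(Unit=2, Zone=J, Reading=m): 2 rows → Type = I21, I21 ✓
(Unit=4, Zone=B, Reading=m): 2 rows → Type = I97, I97 ✓
Two rows agree on {Unit, Zone, Reading} but differ on Type, so {Unit, Zone, Reading} → Type does not hold.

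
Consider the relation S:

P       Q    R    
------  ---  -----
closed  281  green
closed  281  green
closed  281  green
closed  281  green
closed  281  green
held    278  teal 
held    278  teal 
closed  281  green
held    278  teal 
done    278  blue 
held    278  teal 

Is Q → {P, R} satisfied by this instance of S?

No

Q=281: 6 rows → {P,R} = (closed, green), (closed, green), (closed, green), (closed, green), (closed, green), (closed, green) ✓
Q=278: 5 rows → {P,R} takes values {(held, teal), (done, blue)} — violation
Two rows agree on Q but differ on {P, R}, so Q → {P, R} does not hold.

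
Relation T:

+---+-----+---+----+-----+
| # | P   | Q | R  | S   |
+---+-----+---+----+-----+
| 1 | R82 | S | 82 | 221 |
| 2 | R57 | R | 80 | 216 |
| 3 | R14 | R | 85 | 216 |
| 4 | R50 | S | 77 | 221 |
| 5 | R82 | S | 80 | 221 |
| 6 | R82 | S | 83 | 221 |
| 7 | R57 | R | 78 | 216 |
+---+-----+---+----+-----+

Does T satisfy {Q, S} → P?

(Q=S, S=221): rows 1, 4, 5, 6 → P takes values {R82, R50} — violation
(Q=R, S=216): rows 2, 3, 7 → P takes values {R57, R14} — violation
Two rows agree on {Q, S} but differ on P, so {Q, S} → P does not hold.

No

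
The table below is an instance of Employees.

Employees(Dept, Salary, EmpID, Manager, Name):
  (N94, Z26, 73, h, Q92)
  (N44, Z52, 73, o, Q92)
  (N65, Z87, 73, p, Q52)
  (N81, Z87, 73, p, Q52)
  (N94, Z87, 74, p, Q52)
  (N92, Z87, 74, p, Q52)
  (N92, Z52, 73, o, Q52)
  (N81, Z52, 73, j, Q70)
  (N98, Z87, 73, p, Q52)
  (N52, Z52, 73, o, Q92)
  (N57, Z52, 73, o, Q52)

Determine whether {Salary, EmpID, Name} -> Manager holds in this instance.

(Salary=Z26, EmpID=73, Name=Q92): 1 row → Manager = h ✓
(Salary=Z52, EmpID=73, Name=Q92): 2 rows → Manager = o, o ✓
(Salary=Z87, EmpID=73, Name=Q52): 3 rows → Manager = p, p, p ✓
(Salary=Z87, EmpID=74, Name=Q52): 2 rows → Manager = p, p ✓
(Salary=Z52, EmpID=73, Name=Q52): 2 rows → Manager = o, o ✓
(Salary=Z52, EmpID=73, Name=Q70): 1 row → Manager = j ✓
Every {Salary, EmpID, Name} value is associated with a single Manager value, so {Salary, EmpID, Name} -> Manager holds.

Yes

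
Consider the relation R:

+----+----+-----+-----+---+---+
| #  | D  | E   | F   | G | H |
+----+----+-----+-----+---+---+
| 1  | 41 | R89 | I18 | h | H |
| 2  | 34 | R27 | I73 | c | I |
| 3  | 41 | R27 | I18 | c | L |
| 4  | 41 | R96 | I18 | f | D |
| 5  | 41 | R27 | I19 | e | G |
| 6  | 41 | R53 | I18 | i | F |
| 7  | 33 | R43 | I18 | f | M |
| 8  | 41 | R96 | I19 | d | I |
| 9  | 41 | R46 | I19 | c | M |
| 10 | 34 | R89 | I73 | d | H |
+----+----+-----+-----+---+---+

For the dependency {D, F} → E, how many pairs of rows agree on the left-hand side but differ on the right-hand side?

(D=41, F=I18): violating pairs (1,3), (1,4), (1,6), (3,4), (3,6), (4,6) — 6 pairs.
(D=34, F=I73): violating pairs (2,10) — 1 pair.
(D=41, F=I19): violating pairs (5,8), (5,9), (8,9) — 3 pairs.

10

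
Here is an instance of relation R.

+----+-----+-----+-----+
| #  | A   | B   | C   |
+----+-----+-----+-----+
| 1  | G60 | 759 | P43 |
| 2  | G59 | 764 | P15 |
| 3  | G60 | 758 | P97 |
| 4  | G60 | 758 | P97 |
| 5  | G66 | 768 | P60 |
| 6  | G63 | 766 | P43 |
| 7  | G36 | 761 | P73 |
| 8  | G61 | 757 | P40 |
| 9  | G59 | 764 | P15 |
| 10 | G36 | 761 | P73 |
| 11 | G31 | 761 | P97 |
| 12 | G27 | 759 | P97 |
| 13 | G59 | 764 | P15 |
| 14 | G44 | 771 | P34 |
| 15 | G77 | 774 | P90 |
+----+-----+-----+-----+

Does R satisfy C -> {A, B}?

C=P43: rows 1, 6 → {A,B} takes values {(G60, 759), (G63, 766)} — violation
C=P15: rows 2, 9, 13 → {A,B} = (G59, 764), (G59, 764), (G59, 764) ✓
C=P97: rows 3, 4, 11, 12 → {A,B} takes values {(G60, 758), (G31, 761), (G27, 759)} — violation
C=P60: row 5 → {A,B} = (G66, 768) ✓
C=P73: rows 7, 10 → {A,B} = (G36, 761), (G36, 761) ✓
C=P40: row 8 → {A,B} = (G61, 757) ✓
C=P34: row 14 → {A,B} = (G44, 771) ✓
C=P90: row 15 → {A,B} = (G77, 774) ✓
Two rows agree on C but differ on {A, B}, so C -> {A, B} does not hold.

No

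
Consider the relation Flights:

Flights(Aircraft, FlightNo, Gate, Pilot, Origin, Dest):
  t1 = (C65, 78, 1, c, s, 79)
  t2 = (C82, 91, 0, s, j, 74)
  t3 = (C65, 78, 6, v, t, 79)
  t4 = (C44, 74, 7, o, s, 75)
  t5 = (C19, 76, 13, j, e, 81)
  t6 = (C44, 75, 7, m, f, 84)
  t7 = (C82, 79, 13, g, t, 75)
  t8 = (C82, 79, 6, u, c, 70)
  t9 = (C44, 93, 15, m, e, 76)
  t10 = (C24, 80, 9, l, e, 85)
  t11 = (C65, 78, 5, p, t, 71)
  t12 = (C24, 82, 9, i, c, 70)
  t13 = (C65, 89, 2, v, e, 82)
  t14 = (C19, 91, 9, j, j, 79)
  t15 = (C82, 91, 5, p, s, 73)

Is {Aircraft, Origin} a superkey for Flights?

Rows 3 and 11 have the same {Aircraft, Origin} value (Aircraft=C65, Origin=t) but are distinct tuples, so {Aircraft, Origin} does not determine every attribute — not a superkey.

No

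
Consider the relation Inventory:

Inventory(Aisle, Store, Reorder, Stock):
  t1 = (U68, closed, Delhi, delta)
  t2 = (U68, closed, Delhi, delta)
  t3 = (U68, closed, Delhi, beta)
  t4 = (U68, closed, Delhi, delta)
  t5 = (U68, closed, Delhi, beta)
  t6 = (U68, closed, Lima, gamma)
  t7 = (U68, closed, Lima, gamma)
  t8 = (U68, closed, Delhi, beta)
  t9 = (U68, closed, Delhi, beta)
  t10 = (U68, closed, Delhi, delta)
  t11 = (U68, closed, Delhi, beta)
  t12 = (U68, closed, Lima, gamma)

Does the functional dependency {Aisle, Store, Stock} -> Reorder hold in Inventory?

Yes

(Aisle=U68, Store=closed, Stock=delta): rows 1, 2, 4, 10 → Reorder = Delhi, Delhi, Delhi, Delhi ✓
(Aisle=U68, Store=closed, Stock=beta): rows 3, 5, 8, 9, 11 → Reorder = Delhi, Delhi, Delhi, Delhi, Delhi ✓
(Aisle=U68, Store=closed, Stock=gamma): rows 6, 7, 12 → Reorder = Lima, Lima, Lima ✓
Every {Aisle, Store, Stock} value is associated with a single Reorder value, so {Aisle, Store, Stock} -> Reorder holds.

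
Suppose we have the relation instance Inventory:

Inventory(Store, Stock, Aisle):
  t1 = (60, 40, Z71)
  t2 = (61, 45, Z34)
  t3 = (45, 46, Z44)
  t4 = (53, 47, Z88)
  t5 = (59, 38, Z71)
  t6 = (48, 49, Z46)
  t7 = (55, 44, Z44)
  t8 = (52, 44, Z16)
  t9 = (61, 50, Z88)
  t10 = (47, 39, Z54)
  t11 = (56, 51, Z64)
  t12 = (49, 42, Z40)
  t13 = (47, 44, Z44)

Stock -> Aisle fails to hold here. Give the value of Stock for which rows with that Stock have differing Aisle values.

Stock=40: row 1 → Aisle = Z71 ✓
Stock=45: row 2 → Aisle = Z34 ✓
Stock=46: row 3 → Aisle = Z44 ✓
Stock=47: row 4 → Aisle = Z88 ✓
Stock=38: row 5 → Aisle = Z71 ✓
Stock=49: row 6 → Aisle = Z46 ✓
Stock=44: rows 7, 8, 13 → Aisle takes values {Z44, Z16} — violation
Stock=50: row 9 → Aisle = Z88 ✓
Stock=39: row 10 → Aisle = Z54 ✓
Stock=51: row 11 → Aisle = Z64 ✓
Stock=42: row 12 → Aisle = Z40 ✓
The only Stock value with inconsistent Aisle is Stock=44.

44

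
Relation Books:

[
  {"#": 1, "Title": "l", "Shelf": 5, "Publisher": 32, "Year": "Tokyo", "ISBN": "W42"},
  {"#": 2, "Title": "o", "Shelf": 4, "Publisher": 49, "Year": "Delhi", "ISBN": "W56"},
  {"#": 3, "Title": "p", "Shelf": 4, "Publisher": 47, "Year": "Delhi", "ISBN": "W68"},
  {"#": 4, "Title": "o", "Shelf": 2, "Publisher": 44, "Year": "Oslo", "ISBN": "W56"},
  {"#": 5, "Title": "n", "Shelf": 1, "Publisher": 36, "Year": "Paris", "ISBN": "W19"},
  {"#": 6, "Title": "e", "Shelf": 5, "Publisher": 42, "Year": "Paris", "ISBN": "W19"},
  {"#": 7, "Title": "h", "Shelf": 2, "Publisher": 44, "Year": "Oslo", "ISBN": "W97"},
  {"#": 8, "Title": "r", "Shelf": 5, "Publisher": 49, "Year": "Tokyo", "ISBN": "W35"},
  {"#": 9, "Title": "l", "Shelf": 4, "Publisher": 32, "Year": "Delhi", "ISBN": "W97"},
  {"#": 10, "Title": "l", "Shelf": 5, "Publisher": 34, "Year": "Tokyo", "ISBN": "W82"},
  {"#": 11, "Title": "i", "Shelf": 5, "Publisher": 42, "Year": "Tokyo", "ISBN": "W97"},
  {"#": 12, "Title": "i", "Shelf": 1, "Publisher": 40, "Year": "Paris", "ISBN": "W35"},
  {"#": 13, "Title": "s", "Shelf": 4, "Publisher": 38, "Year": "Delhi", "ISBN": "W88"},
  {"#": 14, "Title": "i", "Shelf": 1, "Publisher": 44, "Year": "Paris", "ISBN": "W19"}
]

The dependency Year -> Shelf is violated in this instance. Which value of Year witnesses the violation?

Paris

Year=Tokyo: rows 1, 8, 10, 11 → Shelf = 5, 5, 5, 5 ✓
Year=Delhi: rows 2, 3, 9, 13 → Shelf = 4, 4, 4, 4 ✓
Year=Oslo: rows 4, 7 → Shelf = 2, 2 ✓
Year=Paris: rows 5, 6, 12, 14 → Shelf takes values {1, 5} — violation
The only Year value with inconsistent Shelf is Year=Paris.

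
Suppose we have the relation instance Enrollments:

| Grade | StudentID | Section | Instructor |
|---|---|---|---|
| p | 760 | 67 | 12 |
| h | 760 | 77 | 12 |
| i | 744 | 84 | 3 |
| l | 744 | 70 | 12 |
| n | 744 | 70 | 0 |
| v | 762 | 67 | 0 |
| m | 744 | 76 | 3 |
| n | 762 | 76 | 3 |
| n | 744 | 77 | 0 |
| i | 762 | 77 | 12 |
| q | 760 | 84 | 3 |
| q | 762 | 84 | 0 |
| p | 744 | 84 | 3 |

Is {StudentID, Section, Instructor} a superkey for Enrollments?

No

Two distinct rows share (StudentID=744, Section=84, Instructor=3), so {StudentID, Section, Instructor} does not determine every attribute — not a superkey.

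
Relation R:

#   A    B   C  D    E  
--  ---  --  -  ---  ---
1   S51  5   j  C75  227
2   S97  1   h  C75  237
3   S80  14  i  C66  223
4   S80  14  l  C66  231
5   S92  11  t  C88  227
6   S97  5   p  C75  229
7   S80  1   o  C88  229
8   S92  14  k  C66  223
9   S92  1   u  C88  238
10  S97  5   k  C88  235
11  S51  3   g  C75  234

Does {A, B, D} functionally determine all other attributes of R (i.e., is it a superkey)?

No

Rows 3 and 4 have the same {A, B, D} value (A=S80, B=14, D=C66) but are distinct tuples, so {A, B, D} does not determine every attribute — not a superkey.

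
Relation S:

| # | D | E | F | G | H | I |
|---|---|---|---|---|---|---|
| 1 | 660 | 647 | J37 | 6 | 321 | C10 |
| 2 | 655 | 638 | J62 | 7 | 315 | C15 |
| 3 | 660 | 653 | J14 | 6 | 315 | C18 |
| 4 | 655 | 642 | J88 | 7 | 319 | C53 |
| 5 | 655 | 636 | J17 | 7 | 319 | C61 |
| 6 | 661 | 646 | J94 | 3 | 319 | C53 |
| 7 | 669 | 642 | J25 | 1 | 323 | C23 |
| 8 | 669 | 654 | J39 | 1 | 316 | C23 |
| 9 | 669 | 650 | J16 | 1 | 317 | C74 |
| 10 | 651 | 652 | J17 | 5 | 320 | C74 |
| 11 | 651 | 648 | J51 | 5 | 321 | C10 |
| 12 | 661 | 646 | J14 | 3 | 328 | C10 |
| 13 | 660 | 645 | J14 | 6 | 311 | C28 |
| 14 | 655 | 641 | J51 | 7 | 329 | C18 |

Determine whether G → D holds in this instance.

Yes

G=6: rows 1, 3, 13 → D = 660, 660, 660 ✓
G=7: rows 2, 4, 5, 14 → D = 655, 655, 655, 655 ✓
G=3: rows 6, 12 → D = 661, 661 ✓
G=1: rows 7, 8, 9 → D = 669, 669, 669 ✓
G=5: rows 10, 11 → D = 651, 651 ✓
Every G value is associated with a single D value, so G → D holds.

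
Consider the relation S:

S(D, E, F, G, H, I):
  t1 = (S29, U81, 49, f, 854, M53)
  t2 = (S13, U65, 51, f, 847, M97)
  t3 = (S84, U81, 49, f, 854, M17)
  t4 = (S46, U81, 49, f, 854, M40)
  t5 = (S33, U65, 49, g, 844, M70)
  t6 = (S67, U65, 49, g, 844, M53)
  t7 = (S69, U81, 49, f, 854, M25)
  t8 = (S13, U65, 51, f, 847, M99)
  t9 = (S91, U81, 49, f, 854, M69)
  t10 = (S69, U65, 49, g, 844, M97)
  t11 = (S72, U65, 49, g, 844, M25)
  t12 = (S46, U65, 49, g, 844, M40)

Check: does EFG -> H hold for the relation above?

(E=U81, F=49, G=f): rows 1, 3, 4, 7, 9 → H = 854, 854, 854, 854, 854 ✓
(E=U65, F=51, G=f): rows 2, 8 → H = 847, 847 ✓
(E=U65, F=49, G=g): rows 5, 6, 10, 11, 12 → H = 844, 844, 844, 844, 844 ✓
Every EFG value is associated with a single H value, so EFG -> H holds.

Yes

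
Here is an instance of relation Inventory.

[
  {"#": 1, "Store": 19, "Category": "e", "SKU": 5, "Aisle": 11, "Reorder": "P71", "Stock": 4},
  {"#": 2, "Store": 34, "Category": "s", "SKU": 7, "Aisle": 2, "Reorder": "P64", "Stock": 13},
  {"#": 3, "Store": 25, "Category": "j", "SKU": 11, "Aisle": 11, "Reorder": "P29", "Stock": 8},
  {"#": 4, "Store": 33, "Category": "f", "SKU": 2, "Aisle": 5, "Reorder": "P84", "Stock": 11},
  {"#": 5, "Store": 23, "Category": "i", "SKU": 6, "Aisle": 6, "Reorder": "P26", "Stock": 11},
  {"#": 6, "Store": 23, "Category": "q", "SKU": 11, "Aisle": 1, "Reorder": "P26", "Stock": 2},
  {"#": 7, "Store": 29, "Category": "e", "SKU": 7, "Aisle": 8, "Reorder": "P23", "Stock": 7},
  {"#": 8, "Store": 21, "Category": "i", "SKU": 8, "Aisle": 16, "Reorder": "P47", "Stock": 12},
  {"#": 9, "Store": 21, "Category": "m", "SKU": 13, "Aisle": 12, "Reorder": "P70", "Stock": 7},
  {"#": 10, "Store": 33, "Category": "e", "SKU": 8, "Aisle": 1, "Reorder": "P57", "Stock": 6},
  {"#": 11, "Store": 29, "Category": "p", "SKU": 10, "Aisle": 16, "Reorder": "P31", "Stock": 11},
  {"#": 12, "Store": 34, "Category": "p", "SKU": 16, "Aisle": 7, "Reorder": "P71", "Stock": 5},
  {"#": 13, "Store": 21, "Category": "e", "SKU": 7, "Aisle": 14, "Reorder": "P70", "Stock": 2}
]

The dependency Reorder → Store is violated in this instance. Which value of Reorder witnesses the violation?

Reorder=P71: rows 1, 12 → Store takes values {19, 34} — violation
Reorder=P64: row 2 → Store = 34 ✓
Reorder=P29: row 3 → Store = 25 ✓
Reorder=P84: row 4 → Store = 33 ✓
Reorder=P26: rows 5, 6 → Store = 23, 23 ✓
Reorder=P23: row 7 → Store = 29 ✓
Reorder=P47: row 8 → Store = 21 ✓
Reorder=P70: rows 9, 13 → Store = 21, 21 ✓
Reorder=P57: row 10 → Store = 33 ✓
Reorder=P31: row 11 → Store = 29 ✓
The only Reorder value with inconsistent Store is Reorder=P71.

P71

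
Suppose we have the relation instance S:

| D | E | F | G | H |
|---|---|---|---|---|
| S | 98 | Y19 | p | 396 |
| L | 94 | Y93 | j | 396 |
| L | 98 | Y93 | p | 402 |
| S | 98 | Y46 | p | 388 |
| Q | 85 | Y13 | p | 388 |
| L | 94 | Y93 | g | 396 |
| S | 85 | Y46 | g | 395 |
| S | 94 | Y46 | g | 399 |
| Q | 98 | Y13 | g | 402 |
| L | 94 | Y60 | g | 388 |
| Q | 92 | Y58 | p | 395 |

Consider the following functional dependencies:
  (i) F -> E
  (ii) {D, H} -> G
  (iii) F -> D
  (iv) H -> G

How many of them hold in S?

(i) F -> E: F=Y93: 3 rows → E takes values {94, 98} — violation; F=Y46: 3 rows → E takes values {98, 85, 94} — violation; F=Y13: 2 rows → E takes values {85, 98} — violation — fails.
(ii) {D, H} -> G: (D=L, H=396): 2 rows → G takes values {j, g} — violation — fails.
(iii) F -> D: every LHS value maps to a single RHS value — holds.
(iv) H -> G: H=396: 3 rows → G takes values {p, j, g} — violation; H=402: 2 rows → G takes values {p, g} — violation; H=388: 3 rows → G takes values {p, g} — violation; H=395: 2 rows → G takes values {g, p} — violation — fails.
1 of the 4 dependencies holds.

1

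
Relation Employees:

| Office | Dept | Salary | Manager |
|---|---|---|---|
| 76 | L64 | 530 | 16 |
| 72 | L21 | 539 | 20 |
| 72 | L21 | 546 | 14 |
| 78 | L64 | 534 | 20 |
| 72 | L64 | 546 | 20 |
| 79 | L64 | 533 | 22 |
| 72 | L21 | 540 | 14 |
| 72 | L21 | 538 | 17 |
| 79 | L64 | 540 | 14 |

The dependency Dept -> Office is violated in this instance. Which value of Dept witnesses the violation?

Dept=L64: 5 rows → Office takes values {76, 78, 72, 79} — violation
Dept=L21: 4 rows → Office = 72, 72, 72, 72 ✓
The only Dept value with inconsistent Office is Dept=L64.

L64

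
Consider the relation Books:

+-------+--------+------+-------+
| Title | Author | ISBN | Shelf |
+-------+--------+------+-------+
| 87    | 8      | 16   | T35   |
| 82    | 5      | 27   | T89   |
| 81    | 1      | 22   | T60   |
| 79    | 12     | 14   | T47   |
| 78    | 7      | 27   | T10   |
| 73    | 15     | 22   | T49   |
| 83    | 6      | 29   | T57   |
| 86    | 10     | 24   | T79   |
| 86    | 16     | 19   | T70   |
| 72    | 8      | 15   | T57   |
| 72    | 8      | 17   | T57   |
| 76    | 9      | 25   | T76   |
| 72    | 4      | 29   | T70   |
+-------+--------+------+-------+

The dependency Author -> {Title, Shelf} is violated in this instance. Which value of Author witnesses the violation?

8

Author=8: 3 rows → {Title,Shelf} takes values {(87, T35), (72, T57)} — violation
Author=5: 1 row → {Title,Shelf} = (82, T89) ✓
Author=1: 1 row → {Title,Shelf} = (81, T60) ✓
Author=12: 1 row → {Title,Shelf} = (79, T47) ✓
Author=7: 1 row → {Title,Shelf} = (78, T10) ✓
Author=15: 1 row → {Title,Shelf} = (73, T49) ✓
Author=6: 1 row → {Title,Shelf} = (83, T57) ✓
Author=10: 1 row → {Title,Shelf} = (86, T79) ✓
Author=16: 1 row → {Title,Shelf} = (86, T70) ✓
Author=9: 1 row → {Title,Shelf} = (76, T76) ✓
Author=4: 1 row → {Title,Shelf} = (72, T70) ✓
The only Author value with inconsistent RHS is Author=8.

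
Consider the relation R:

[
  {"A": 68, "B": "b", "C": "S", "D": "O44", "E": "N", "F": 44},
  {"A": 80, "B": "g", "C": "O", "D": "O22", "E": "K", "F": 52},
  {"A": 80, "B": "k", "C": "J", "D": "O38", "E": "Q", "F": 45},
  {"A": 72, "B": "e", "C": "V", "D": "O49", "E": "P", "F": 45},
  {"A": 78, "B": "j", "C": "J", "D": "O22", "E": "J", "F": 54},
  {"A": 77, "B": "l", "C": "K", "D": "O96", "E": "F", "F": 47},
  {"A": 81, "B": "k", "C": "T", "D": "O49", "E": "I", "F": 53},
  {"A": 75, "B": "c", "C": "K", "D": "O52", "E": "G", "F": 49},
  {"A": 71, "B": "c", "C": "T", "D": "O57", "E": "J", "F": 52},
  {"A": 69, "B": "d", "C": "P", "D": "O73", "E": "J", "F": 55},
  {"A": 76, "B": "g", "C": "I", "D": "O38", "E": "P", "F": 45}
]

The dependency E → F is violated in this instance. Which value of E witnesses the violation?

J

E=N: 1 row → F = 44 ✓
E=K: 1 row → F = 52 ✓
E=Q: 1 row → F = 45 ✓
E=P: 2 rows → F = 45, 45 ✓
E=J: 3 rows → F takes values {54, 52, 55} — violation
E=F: 1 row → F = 47 ✓
E=I: 1 row → F = 53 ✓
E=G: 1 row → F = 49 ✓
The only E value with inconsistent F is E=J.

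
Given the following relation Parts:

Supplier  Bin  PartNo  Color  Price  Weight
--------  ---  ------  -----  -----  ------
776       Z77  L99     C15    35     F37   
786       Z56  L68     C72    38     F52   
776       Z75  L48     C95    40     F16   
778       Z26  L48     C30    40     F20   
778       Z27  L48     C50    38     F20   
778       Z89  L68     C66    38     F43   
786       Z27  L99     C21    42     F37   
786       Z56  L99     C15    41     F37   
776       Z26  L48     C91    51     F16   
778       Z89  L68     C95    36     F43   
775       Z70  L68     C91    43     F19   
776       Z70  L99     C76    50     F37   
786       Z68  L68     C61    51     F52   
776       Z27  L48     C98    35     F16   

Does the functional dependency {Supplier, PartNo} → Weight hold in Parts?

Yes

(Supplier=776, PartNo=L99): 2 rows → Weight = F37, F37 ✓
(Supplier=786, PartNo=L68): 2 rows → Weight = F52, F52 ✓
(Supplier=776, PartNo=L48): 3 rows → Weight = F16, F16, F16 ✓
(Supplier=778, PartNo=L48): 2 rows → Weight = F20, F20 ✓
(Supplier=778, PartNo=L68): 2 rows → Weight = F43, F43 ✓
(Supplier=786, PartNo=L99): 2 rows → Weight = F37, F37 ✓
(Supplier=775, PartNo=L68): 1 row → Weight = F19 ✓
Every {Supplier, PartNo} value is associated with a single Weight value, so {Supplier, PartNo} → Weight holds.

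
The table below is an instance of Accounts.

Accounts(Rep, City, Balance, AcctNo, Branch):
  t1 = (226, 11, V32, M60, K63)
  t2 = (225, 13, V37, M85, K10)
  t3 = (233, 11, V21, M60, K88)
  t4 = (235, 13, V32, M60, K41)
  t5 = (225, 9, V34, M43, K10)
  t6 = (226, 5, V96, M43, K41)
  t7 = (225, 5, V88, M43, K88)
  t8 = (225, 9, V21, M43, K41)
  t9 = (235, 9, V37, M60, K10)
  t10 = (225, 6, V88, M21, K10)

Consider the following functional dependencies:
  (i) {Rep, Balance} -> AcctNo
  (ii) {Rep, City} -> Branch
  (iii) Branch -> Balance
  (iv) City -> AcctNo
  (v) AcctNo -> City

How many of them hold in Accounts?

0

(i) {Rep, Balance} -> AcctNo: (Rep=225, Balance=V88): rows 7, 10 → AcctNo takes values {M43, M21} — violation — fails.
(ii) {Rep, City} -> Branch: (Rep=225, City=9): rows 5, 8 → Branch takes values {K10, K41} — violation — fails.
(iii) Branch -> Balance: Branch=K10: rows 2, 5, 9, 10 → Balance takes values {V37, V34, V88} — violation; Branch=K88: rows 3, 7 → Balance takes values {V21, V88} — violation; Branch=K41: rows 4, 6, 8 → Balance takes values {V32, V96, V21} — violation — fails.
(iv) City -> AcctNo: City=13: rows 2, 4 → AcctNo takes values {M85, M60} — violation; City=9: rows 5, 8, 9 → AcctNo takes values {M43, M60} — violation — fails.
(v) AcctNo -> City: AcctNo=M60: rows 1, 3, 4, 9 → City takes values {11, 13, 9} — violation; AcctNo=M43: rows 5, 6, 7, 8 → City takes values {9, 5} — violation — fails.
None of the 5 dependencies hold.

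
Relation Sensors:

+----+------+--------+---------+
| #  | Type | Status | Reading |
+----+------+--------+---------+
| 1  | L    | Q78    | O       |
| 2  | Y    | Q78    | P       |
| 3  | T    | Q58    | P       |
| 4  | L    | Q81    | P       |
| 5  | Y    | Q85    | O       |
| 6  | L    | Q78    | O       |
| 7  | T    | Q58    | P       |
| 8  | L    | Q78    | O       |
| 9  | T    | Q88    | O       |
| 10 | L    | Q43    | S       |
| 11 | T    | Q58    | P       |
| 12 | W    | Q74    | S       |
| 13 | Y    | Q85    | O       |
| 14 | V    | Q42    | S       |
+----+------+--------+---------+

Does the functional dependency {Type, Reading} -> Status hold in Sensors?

(Type=L, Reading=O): rows 1, 6, 8 → Status = Q78, Q78, Q78 ✓
(Type=Y, Reading=P): row 2 → Status = Q78 ✓
(Type=T, Reading=P): rows 3, 7, 11 → Status = Q58, Q58, Q58 ✓
(Type=L, Reading=P): row 4 → Status = Q81 ✓
(Type=Y, Reading=O): rows 5, 13 → Status = Q85, Q85 ✓
(Type=T, Reading=O): row 9 → Status = Q88 ✓
(Type=L, Reading=S): row 10 → Status = Q43 ✓
(Type=W, Reading=S): row 12 → Status = Q74 ✓
(Type=V, Reading=S): row 14 → Status = Q42 ✓
Every {Type, Reading} value is associated with a single Status value, so {Type, Reading} -> Status holds.

Yes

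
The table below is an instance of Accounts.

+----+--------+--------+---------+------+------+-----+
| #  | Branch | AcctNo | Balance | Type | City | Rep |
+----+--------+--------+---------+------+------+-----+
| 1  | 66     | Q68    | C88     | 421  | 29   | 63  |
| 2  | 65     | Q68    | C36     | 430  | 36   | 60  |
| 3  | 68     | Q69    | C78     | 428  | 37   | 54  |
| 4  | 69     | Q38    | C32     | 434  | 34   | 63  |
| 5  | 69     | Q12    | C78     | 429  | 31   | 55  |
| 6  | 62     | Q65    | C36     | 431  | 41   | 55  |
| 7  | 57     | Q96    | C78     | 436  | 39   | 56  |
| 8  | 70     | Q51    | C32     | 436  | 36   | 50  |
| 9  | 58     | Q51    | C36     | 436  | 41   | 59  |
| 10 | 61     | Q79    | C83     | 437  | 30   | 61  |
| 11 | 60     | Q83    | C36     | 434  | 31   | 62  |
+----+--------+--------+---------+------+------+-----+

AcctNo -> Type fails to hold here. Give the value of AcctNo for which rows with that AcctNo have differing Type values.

Q68

AcctNo=Q68: rows 1, 2 → Type takes values {421, 430} — violation
AcctNo=Q69: row 3 → Type = 428 ✓
AcctNo=Q38: row 4 → Type = 434 ✓
AcctNo=Q12: row 5 → Type = 429 ✓
AcctNo=Q65: row 6 → Type = 431 ✓
AcctNo=Q96: row 7 → Type = 436 ✓
AcctNo=Q51: rows 8, 9 → Type = 436, 436 ✓
AcctNo=Q79: row 10 → Type = 437 ✓
AcctNo=Q83: row 11 → Type = 434 ✓
The only AcctNo value with inconsistent Type is AcctNo=Q68.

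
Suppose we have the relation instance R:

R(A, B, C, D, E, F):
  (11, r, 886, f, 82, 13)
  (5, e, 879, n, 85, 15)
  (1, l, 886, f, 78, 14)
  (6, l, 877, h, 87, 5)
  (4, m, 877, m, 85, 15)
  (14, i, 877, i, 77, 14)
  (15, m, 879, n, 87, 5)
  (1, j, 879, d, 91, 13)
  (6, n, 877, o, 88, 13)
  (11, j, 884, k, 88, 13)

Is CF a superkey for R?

Yes

All 10 rows have distinct CF values, so CF → (all attributes) holds and CF is a superkey.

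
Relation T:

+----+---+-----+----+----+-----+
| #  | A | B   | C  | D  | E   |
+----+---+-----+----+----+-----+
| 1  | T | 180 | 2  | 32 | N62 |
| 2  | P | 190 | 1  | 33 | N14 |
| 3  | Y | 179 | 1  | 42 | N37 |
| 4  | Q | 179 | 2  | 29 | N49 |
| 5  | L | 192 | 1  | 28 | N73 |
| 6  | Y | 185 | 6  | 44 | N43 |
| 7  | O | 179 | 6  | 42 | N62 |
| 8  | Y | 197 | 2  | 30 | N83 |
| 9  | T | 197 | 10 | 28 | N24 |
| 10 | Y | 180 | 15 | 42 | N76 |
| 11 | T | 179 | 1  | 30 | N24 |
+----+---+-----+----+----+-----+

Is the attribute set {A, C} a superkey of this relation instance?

All 11 rows have distinct {A, C} values, so {A, C} → (all attributes) holds and {A, C} is a superkey.

Yes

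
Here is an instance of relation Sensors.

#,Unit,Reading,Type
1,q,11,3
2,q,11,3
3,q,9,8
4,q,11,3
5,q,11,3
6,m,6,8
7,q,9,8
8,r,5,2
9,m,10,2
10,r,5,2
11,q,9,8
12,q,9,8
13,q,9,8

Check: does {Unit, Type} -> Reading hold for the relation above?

Yes

(Unit=q, Type=3): rows 1, 2, 4, 5 → Reading = 11, 11, 11, 11 ✓
(Unit=q, Type=8): rows 3, 7, 11, 12, 13 → Reading = 9, 9, 9, 9, 9 ✓
(Unit=m, Type=8): row 6 → Reading = 6 ✓
(Unit=r, Type=2): rows 8, 10 → Reading = 5, 5 ✓
(Unit=m, Type=2): row 9 → Reading = 10 ✓
Every {Unit, Type} value is associated with a single Reading value, so {Unit, Type} -> Reading holds.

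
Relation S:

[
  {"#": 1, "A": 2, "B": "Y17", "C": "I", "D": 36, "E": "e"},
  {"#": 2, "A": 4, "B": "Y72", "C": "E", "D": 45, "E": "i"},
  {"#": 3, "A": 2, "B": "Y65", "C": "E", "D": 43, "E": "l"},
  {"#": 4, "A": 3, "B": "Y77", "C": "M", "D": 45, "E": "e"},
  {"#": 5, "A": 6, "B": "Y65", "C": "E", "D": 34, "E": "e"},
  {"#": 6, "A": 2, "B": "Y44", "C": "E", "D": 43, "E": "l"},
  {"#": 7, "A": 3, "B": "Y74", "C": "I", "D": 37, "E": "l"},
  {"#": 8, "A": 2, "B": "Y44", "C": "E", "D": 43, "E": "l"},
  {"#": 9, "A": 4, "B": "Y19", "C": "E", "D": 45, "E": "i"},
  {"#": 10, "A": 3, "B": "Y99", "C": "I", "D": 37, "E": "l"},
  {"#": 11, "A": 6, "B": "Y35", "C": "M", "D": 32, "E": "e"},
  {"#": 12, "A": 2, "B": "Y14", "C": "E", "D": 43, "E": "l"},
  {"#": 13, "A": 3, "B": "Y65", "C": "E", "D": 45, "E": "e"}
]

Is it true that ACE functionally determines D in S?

Yes

(A=2, C=I, E=e): row 1 → D = 36 ✓
(A=4, C=E, E=i): rows 2, 9 → D = 45, 45 ✓
(A=2, C=E, E=l): rows 3, 6, 8, 12 → D = 43, 43, 43, 43 ✓
(A=3, C=M, E=e): row 4 → D = 45 ✓
(A=6, C=E, E=e): row 5 → D = 34 ✓
(A=3, C=I, E=l): rows 7, 10 → D = 37, 37 ✓
(A=6, C=M, E=e): row 11 → D = 32 ✓
(A=3, C=E, E=e): row 13 → D = 45 ✓
Every ACE value is associated with a single D value, so ACE → D holds.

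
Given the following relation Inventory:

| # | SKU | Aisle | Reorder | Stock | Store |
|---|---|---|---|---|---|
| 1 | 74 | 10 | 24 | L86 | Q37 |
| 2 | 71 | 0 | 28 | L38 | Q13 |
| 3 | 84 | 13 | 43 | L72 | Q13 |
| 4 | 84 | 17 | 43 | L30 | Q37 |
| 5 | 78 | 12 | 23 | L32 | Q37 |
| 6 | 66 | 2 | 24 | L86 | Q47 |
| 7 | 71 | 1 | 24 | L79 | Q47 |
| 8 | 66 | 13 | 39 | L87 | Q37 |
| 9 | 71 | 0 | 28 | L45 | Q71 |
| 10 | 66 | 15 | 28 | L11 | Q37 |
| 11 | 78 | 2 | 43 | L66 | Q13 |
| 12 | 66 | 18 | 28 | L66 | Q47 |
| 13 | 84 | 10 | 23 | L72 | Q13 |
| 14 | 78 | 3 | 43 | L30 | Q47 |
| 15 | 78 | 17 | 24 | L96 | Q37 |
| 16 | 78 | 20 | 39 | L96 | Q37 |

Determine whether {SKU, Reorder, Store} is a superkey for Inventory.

Yes

All 16 rows have distinct {SKU, Reorder, Store} values, so {SKU, Reorder, Store} → (all attributes) holds and {SKU, Reorder, Store} is a superkey.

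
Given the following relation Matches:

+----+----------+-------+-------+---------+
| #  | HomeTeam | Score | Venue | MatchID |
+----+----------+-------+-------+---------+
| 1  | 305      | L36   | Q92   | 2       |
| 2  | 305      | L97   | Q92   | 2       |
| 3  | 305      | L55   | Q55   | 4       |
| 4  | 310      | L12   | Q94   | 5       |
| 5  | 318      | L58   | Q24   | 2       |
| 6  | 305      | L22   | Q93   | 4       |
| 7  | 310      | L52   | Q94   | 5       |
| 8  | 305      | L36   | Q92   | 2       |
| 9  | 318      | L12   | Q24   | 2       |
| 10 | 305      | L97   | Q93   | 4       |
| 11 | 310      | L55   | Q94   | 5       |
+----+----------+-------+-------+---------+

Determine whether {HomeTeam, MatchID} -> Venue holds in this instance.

(HomeTeam=305, MatchID=2): rows 1, 2, 8 → Venue = Q92, Q92, Q92 ✓
(HomeTeam=305, MatchID=4): rows 3, 6, 10 → Venue takes values {Q55, Q93} — violation
(HomeTeam=310, MatchID=5): rows 4, 7, 11 → Venue = Q94, Q94, Q94 ✓
(HomeTeam=318, MatchID=2): rows 5, 9 → Venue = Q24, Q24 ✓
Two rows agree on {HomeTeam, MatchID} but differ on Venue, so {HomeTeam, MatchID} -> Venue does not hold.

No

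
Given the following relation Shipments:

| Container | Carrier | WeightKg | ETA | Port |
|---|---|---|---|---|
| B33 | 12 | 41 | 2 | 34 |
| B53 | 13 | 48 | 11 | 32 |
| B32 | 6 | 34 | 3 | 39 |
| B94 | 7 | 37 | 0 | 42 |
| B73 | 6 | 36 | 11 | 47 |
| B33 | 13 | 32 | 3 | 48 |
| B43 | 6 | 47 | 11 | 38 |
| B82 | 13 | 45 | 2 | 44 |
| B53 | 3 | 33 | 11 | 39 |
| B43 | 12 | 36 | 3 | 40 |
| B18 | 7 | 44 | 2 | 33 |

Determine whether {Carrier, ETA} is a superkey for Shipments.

Two distinct rows share (Carrier=6, ETA=11), so {Carrier, ETA} does not determine every attribute — not a superkey.

No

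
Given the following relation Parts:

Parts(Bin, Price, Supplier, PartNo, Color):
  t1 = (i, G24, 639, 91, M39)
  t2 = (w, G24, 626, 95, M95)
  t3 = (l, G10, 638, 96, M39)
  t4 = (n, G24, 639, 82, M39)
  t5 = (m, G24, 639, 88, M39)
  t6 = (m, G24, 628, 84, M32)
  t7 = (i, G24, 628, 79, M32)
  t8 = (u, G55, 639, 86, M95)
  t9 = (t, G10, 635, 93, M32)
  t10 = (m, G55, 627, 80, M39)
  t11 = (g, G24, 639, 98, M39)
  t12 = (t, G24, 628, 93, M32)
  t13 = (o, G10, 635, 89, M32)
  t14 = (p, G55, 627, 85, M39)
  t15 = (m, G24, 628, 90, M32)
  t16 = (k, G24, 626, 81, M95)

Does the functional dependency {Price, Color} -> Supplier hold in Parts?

Yes

(Price=G24, Color=M39): rows 1, 4, 5, 11 → Supplier = 639, 639, 639, 639 ✓
(Price=G24, Color=M95): rows 2, 16 → Supplier = 626, 626 ✓
(Price=G10, Color=M39): row 3 → Supplier = 638 ✓
(Price=G24, Color=M32): rows 6, 7, 12, 15 → Supplier = 628, 628, 628, 628 ✓
(Price=G55, Color=M95): row 8 → Supplier = 639 ✓
(Price=G10, Color=M32): rows 9, 13 → Supplier = 635, 635 ✓
(Price=G55, Color=M39): rows 10, 14 → Supplier = 627, 627 ✓
Every {Price, Color} value is associated with a single Supplier value, so {Price, Color} -> Supplier holds.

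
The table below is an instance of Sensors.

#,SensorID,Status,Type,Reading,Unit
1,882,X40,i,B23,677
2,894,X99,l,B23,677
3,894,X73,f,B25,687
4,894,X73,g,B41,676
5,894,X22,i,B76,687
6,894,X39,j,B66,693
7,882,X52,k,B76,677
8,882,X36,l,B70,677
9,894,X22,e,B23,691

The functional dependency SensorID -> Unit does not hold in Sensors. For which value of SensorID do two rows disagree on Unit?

SensorID=882: rows 1, 7, 8 → Unit = 677, 677, 677 ✓
SensorID=894: rows 2, 3, 4, 5, 6, 9 → Unit takes values {677, 687, 676, 693, 691} — violation
The only SensorID value with inconsistent Unit is SensorID=894.

894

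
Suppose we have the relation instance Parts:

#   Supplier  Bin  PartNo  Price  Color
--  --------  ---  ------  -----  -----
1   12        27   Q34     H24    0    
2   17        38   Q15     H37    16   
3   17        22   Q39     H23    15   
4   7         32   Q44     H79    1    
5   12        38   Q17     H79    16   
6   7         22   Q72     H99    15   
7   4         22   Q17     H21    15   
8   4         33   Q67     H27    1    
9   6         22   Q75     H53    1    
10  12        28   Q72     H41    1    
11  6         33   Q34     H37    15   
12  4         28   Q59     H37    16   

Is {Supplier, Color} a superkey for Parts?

Yes

All 12 rows have distinct {Supplier, Color} values, so {Supplier, Color} → (all attributes) holds and {Supplier, Color} is a superkey.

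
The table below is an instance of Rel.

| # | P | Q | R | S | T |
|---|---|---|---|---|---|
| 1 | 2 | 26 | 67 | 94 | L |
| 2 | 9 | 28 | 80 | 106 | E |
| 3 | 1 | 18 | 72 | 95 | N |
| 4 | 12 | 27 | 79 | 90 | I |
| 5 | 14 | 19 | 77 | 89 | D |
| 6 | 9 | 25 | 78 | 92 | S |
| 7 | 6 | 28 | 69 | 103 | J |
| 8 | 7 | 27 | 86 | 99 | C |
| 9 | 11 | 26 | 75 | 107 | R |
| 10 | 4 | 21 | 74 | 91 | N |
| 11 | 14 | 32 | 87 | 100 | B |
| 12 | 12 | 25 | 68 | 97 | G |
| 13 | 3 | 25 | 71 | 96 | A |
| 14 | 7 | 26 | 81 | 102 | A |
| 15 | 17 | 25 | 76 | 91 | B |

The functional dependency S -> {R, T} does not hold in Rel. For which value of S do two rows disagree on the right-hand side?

S=94: row 1 → {R,T} = (67, L) ✓
S=106: row 2 → {R,T} = (80, E) ✓
S=95: row 3 → {R,T} = (72, N) ✓
S=90: row 4 → {R,T} = (79, I) ✓
S=89: row 5 → {R,T} = (77, D) ✓
S=92: row 6 → {R,T} = (78, S) ✓
S=103: row 7 → {R,T} = (69, J) ✓
S=99: row 8 → {R,T} = (86, C) ✓
S=107: row 9 → {R,T} = (75, R) ✓
S=91: rows 10, 15 → {R,T} takes values {(74, N), (76, B)} — violation
S=100: row 11 → {R,T} = (87, B) ✓
S=97: row 12 → {R,T} = (68, G) ✓
S=96: row 13 → {R,T} = (71, A) ✓
S=102: row 14 → {R,T} = (81, A) ✓
The only S value with inconsistent RHS is S=91.

91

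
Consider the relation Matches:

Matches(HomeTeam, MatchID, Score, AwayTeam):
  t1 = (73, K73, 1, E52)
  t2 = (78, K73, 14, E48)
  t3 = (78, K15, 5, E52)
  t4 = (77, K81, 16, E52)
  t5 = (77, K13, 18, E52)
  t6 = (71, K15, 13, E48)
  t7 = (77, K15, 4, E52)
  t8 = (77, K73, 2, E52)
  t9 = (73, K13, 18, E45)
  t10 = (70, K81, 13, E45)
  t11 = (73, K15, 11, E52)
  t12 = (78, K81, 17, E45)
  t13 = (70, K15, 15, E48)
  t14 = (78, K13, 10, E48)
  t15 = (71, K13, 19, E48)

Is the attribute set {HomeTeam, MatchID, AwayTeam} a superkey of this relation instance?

Yes

All 15 rows have distinct {HomeTeam, MatchID, AwayTeam} values, so {HomeTeam, MatchID, AwayTeam} → (all attributes) holds and {HomeTeam, MatchID, AwayTeam} is a superkey.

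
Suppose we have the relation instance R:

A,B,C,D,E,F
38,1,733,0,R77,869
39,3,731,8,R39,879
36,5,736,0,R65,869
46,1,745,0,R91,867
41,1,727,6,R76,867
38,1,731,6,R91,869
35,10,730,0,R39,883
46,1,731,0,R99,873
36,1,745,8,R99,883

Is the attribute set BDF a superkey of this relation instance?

Yes

All 9 rows have distinct BDF values, so BDF → (all attributes) holds and BDF is a superkey.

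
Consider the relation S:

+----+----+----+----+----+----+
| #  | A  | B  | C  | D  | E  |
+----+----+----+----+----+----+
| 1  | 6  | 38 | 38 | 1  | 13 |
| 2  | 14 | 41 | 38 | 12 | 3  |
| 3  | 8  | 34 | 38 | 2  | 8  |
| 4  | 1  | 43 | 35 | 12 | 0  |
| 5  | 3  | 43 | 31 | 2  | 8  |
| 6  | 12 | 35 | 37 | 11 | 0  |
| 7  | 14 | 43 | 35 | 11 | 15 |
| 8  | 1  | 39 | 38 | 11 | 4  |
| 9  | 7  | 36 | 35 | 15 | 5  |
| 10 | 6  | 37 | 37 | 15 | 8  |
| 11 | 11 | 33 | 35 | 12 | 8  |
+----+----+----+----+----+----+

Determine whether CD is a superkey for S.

No

Rows 4 and 11 have the same CD value (C=35, D=12) but are distinct tuples, so CD does not determine every attribute — not a superkey.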